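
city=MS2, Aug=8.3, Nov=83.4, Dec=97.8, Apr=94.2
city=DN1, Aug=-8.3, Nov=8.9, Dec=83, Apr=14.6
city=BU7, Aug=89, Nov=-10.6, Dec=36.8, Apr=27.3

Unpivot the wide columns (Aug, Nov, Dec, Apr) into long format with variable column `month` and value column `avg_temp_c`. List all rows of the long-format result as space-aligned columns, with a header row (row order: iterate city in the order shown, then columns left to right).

city  month  avg_temp_c
MS2   Aug    8.3       
MS2   Nov    83.4      
MS2   Dec    97.8      
MS2   Apr    94.2      
DN1   Aug    -8.3      
DN1   Nov    8.9       
DN1   Dec    83        
DN1   Apr    14.6      
BU7   Aug    89        
BU7   Nov    -10.6     
BU7   Dec    36.8      
BU7   Apr    27.3      

Each (city, column) pair becomes one row: 3 × 4 = 12 rows.
For example, (MS2, Aug) → avg_temp_c=8.3.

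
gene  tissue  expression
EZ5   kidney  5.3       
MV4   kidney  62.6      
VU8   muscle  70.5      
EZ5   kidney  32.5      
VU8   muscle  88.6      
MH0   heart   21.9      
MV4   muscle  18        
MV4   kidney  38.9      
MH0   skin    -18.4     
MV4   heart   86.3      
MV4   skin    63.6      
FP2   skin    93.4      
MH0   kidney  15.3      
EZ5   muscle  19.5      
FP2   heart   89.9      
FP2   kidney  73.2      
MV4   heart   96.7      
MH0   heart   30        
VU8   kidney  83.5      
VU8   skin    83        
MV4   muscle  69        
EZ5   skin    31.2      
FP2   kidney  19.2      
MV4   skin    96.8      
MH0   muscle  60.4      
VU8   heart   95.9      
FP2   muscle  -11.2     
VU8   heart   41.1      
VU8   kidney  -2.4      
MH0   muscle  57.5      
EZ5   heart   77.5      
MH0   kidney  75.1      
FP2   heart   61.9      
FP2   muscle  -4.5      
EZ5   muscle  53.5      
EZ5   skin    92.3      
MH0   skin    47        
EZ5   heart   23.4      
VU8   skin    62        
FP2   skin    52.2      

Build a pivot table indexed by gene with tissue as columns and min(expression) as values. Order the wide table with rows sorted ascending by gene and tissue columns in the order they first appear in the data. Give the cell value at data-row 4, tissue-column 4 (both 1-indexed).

With rows sorted ascending by gene, row 4 is gene=MV4. tissue columns in first-appearance order: kidney, muscle, heart, skin; column 4 is skin.
Long rows with gene=MV4, tissue=skin: min(63.6, 96.8) = 63.6.

63.6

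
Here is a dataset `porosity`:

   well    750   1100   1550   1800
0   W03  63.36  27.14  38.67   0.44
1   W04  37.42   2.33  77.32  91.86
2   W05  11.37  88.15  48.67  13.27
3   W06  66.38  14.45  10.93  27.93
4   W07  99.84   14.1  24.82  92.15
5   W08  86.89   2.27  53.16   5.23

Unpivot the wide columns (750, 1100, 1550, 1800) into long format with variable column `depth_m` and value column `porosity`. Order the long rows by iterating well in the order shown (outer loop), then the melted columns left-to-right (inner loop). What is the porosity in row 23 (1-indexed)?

53.16

24 rows total (6 × 4). Row 23: index ⌊(23-1)/4⌋ = 5 into well → W08; (23-1) mod 4 = 2 into the melted columns → 1550.
So row 23 is (W08, 1550, 53.16); porosity = 53.16.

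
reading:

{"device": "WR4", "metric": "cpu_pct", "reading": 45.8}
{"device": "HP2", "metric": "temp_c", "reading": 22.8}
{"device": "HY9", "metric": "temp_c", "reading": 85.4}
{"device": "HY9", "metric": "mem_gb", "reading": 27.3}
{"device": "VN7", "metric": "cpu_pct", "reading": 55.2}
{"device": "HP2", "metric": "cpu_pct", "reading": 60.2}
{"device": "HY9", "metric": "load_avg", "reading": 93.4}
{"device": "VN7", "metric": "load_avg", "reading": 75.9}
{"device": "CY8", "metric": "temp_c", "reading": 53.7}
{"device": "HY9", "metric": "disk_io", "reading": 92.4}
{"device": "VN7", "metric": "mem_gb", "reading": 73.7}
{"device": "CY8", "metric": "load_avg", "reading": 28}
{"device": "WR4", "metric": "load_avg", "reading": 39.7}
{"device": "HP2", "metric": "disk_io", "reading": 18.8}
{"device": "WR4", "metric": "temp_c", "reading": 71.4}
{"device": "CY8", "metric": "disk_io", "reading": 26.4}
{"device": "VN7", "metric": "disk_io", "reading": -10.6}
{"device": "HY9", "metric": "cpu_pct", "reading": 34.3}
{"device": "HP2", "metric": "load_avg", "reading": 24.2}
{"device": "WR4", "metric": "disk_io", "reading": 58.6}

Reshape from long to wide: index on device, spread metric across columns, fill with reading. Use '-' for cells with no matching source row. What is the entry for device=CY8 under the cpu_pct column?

-

No long-format row has device=CY8 and metric=cpu_pct, so the cell is -.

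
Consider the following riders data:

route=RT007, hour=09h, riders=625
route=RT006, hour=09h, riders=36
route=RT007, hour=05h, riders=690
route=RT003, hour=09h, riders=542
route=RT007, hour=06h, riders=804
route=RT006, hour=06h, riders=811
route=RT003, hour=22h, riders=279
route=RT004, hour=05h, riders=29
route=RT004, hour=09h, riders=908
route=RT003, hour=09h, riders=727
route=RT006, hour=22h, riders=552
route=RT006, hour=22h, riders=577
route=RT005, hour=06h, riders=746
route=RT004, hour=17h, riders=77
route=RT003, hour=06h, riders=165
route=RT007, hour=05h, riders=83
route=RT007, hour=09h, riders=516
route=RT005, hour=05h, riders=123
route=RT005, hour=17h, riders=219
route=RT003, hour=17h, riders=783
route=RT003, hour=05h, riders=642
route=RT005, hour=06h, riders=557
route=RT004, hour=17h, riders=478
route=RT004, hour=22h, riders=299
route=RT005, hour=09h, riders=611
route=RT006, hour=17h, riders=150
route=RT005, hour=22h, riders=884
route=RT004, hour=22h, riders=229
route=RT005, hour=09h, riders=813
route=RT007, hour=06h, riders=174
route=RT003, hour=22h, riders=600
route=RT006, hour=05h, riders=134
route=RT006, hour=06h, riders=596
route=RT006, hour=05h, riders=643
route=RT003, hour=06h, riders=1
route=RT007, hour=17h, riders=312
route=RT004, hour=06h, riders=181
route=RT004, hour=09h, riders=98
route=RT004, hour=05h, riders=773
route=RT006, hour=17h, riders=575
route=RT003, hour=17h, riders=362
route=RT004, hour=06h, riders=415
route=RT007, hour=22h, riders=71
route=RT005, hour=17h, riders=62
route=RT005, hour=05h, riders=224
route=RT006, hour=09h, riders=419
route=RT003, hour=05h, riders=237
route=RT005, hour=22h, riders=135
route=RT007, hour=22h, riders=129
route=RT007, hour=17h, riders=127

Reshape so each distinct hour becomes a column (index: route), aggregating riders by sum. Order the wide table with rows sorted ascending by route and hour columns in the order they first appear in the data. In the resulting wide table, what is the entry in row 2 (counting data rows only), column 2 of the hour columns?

802

With rows sorted ascending by route, row 2 is route=RT004. hour columns in first-appearance order: 09h, 05h, 06h, 22h, 17h; column 2 is 05h.
Long rows with route=RT004, hour=05h: 29 + 773 = 802.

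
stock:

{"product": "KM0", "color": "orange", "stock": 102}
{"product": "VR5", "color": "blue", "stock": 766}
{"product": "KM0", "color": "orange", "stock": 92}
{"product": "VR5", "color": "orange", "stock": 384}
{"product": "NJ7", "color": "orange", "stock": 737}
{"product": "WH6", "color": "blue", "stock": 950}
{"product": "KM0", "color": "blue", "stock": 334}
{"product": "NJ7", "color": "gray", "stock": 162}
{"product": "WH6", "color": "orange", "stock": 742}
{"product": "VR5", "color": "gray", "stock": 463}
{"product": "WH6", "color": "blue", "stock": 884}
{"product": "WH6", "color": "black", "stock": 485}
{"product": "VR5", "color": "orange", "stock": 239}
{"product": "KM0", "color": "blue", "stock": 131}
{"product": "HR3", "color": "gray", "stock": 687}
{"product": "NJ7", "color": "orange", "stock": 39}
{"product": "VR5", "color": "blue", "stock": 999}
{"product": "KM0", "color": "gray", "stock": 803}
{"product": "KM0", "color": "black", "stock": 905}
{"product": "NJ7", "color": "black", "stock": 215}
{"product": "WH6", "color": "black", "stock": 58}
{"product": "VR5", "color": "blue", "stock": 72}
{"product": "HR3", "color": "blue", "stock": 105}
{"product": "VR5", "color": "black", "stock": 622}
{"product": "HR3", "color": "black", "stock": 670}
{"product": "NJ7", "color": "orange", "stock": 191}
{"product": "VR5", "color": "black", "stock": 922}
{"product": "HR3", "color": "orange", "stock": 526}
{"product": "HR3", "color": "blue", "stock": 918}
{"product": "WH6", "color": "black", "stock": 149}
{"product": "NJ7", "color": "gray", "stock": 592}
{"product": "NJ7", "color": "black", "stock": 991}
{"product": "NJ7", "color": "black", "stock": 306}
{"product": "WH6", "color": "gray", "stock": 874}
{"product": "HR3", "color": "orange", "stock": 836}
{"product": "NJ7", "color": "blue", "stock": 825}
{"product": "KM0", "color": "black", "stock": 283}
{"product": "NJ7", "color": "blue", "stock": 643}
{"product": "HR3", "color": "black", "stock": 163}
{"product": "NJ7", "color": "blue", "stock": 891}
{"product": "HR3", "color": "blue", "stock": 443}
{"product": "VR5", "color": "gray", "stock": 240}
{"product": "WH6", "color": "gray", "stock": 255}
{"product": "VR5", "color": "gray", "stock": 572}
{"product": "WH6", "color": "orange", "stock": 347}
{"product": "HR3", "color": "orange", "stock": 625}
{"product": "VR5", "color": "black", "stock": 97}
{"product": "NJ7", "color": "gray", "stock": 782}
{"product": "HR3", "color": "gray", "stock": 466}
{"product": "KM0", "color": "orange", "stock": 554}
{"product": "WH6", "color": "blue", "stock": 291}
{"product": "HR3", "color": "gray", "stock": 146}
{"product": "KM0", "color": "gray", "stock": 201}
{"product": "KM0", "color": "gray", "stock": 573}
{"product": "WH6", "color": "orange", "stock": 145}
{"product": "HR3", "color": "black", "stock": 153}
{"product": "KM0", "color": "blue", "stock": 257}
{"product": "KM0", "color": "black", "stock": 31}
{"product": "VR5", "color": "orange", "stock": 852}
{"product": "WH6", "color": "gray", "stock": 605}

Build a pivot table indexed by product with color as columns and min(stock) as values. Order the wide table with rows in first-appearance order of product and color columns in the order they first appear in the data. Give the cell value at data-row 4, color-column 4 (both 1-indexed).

With rows in first-appearance order of product, row 4 is product=WH6. color columns in first-appearance order: orange, blue, gray, black; column 4 is black.
Long rows with product=WH6, color=black: min(485, 58, 149) = 58.

58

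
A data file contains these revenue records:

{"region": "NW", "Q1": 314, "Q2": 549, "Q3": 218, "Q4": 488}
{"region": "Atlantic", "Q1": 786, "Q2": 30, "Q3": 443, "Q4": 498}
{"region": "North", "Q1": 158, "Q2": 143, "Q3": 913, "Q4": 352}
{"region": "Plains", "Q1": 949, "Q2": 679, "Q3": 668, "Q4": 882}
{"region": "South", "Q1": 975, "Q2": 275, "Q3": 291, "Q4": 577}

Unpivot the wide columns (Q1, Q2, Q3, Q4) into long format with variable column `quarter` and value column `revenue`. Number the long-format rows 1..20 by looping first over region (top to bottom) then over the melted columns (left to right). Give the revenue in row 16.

20 rows total (5 × 4). Row 16: index ⌊(16-1)/4⌋ = 3 into region → Plains; (16-1) mod 4 = 3 into the melted columns → Q4.
So row 16 is (Plains, Q4, 882); revenue = 882.

882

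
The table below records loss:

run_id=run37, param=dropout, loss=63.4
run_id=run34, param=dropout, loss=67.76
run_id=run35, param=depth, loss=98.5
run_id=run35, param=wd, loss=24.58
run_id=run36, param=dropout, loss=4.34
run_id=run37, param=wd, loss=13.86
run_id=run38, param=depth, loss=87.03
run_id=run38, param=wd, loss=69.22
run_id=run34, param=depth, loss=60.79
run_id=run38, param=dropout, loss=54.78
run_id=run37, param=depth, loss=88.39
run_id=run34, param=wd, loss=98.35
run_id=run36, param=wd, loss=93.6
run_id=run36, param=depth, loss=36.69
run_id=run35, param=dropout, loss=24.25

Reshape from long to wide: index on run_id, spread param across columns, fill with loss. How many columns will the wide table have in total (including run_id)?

4

1 column for run_id plus 3 distinct param values → 4 columns.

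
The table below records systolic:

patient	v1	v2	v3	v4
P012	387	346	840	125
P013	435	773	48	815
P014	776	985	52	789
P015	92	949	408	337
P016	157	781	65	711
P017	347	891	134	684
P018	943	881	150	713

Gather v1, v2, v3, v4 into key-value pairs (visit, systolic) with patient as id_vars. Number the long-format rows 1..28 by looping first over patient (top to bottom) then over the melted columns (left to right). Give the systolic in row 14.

28 rows total (7 × 4). Row 14: index ⌊(14-1)/4⌋ = 3 into patient → P015; (14-1) mod 4 = 1 into the melted columns → v2.
So row 14 is (P015, v2, 949); systolic = 949.

949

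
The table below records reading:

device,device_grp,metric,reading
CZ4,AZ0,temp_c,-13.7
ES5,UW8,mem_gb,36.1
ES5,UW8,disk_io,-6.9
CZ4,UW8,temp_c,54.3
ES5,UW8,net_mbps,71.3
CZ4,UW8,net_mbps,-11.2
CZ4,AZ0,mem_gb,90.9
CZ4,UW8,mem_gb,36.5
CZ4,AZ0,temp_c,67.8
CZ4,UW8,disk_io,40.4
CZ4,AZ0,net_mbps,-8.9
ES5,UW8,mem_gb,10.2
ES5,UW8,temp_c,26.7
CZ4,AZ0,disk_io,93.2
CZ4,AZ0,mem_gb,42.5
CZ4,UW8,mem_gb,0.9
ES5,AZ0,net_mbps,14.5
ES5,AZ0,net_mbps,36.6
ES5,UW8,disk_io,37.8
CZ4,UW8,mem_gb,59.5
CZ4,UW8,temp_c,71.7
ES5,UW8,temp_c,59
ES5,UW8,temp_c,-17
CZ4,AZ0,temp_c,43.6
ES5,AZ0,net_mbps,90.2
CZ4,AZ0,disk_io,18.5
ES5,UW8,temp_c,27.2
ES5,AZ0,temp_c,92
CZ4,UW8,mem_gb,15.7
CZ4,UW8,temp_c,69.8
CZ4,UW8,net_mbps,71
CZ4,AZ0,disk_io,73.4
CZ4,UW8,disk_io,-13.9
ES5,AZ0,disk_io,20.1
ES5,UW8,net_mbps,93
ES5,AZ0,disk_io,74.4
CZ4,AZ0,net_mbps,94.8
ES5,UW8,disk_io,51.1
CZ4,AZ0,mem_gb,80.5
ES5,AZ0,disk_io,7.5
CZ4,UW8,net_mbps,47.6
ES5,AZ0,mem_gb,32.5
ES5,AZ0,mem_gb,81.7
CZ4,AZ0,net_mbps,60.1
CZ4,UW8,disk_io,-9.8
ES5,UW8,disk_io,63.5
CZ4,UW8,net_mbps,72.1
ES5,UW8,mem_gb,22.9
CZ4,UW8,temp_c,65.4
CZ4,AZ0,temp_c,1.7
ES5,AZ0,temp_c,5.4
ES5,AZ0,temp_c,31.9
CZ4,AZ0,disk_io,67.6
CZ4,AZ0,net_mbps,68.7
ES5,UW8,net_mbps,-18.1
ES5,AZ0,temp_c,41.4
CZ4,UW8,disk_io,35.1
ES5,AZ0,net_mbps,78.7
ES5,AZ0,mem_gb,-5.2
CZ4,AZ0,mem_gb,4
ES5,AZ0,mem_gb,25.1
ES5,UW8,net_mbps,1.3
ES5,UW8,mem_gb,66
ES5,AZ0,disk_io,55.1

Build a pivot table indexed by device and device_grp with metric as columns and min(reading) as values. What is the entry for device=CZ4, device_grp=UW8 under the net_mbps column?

-11.2

Rows with device=CZ4, device_grp=UW8 and metric=net_mbps: reading values are -11.2, 71, 47.6, 72.1.
min(-11.2, 71, 47.6, 72.1) = -11.2.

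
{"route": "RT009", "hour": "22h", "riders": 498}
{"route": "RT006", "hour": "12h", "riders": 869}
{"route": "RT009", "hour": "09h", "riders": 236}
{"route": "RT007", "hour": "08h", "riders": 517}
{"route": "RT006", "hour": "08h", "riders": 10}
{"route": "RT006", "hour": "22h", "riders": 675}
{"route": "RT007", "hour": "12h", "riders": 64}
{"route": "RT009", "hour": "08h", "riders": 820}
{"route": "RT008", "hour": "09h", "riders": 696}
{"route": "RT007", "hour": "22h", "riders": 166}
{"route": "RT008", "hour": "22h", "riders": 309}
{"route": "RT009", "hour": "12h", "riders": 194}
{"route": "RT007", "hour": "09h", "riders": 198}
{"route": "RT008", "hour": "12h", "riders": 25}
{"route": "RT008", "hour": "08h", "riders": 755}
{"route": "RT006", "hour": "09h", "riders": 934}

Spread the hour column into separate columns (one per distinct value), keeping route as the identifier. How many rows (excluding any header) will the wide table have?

4 distinct route values → 4 rows.

4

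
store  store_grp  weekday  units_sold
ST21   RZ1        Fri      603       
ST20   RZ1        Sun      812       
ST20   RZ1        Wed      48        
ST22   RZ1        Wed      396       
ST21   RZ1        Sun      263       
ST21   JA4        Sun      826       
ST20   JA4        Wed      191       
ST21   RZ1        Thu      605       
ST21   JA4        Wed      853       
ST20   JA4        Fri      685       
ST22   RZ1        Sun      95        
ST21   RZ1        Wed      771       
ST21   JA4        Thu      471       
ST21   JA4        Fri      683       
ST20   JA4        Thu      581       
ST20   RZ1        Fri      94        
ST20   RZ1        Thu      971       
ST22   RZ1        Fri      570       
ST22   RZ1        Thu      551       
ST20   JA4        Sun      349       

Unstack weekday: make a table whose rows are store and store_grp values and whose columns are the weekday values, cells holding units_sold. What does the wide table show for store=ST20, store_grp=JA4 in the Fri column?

685

Wide layout: rows indexed by store and store_grp, columns are the 4 distinct weekday values (Fri, Sun, Wed, Thu).
Cell (store=ST20, store_grp=JA4, weekday=Fri) draws from the long row where store=ST20, store_grp=JA4 and weekday=Fri, which has units_sold=685.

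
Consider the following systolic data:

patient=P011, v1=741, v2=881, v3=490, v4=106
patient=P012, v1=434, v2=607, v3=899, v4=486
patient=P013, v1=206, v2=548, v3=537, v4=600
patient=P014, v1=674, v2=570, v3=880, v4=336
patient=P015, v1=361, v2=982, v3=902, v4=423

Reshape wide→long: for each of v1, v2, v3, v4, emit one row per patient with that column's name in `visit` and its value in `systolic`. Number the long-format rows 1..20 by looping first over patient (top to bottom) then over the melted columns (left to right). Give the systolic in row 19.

902

20 rows total (5 × 4). Row 19: index ⌊(19-1)/4⌋ = 4 into patient → P015; (19-1) mod 4 = 2 into the melted columns → v3.
So row 19 is (P015, v3, 902); systolic = 902.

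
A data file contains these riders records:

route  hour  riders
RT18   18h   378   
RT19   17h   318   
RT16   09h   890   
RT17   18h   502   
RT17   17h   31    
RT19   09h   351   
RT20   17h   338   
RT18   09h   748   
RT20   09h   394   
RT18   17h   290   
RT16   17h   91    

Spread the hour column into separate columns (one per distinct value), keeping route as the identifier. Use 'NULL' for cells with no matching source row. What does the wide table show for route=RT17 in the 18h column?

The long row with route=RT17, hour=18h has riders=502.

502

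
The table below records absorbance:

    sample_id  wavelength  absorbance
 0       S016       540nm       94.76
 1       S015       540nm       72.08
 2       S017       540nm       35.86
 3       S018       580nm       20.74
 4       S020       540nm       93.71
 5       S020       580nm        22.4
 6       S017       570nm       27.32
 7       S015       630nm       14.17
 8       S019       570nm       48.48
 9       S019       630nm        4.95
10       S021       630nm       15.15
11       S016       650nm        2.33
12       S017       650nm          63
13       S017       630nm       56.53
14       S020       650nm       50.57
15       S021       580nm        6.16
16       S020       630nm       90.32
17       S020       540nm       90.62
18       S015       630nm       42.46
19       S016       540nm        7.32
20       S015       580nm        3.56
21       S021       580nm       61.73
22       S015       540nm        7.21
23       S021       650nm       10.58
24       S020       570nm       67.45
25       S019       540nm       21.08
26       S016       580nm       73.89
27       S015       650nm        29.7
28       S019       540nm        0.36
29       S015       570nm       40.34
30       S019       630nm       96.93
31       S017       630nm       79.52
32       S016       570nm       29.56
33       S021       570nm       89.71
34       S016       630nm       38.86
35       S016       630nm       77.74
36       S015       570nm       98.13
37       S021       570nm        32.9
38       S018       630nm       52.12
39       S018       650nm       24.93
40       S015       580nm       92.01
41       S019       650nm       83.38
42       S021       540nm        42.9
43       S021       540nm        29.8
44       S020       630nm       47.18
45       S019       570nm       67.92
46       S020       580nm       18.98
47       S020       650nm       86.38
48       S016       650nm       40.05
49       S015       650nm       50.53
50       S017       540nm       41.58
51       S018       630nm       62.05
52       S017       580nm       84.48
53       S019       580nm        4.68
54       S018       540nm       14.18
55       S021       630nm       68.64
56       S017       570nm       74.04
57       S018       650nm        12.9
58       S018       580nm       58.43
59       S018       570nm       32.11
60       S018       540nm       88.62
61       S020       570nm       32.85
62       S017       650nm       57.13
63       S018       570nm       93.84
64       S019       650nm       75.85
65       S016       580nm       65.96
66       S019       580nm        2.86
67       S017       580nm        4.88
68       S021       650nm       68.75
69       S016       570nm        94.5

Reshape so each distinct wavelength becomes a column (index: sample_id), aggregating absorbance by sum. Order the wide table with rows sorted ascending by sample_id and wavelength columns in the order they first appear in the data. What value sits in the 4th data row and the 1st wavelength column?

102.80

With rows sorted ascending by sample_id, row 4 is sample_id=S018. wavelength columns in first-appearance order: 540nm, 580nm, 570nm, 630nm, 650nm; column 1 is 540nm.
Long rows with sample_id=S018, wavelength=540nm: 14.18 + 88.62 = 102.80.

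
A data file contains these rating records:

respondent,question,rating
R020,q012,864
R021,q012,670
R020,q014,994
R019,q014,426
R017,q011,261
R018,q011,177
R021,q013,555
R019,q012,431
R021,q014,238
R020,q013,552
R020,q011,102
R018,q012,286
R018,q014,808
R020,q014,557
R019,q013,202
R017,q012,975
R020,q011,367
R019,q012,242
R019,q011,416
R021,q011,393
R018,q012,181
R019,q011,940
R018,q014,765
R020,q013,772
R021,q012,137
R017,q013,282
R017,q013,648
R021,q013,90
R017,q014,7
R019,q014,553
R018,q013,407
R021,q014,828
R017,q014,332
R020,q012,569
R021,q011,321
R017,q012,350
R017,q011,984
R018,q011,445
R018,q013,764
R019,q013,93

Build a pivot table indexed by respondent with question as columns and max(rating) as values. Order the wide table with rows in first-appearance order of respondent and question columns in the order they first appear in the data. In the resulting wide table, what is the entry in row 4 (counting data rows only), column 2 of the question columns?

With rows in first-appearance order of respondent, row 4 is respondent=R017. question columns in first-appearance order: q012, q014, q011, q013; column 2 is q014.
Long rows with respondent=R017, question=q014: max(7, 332) = 332.

332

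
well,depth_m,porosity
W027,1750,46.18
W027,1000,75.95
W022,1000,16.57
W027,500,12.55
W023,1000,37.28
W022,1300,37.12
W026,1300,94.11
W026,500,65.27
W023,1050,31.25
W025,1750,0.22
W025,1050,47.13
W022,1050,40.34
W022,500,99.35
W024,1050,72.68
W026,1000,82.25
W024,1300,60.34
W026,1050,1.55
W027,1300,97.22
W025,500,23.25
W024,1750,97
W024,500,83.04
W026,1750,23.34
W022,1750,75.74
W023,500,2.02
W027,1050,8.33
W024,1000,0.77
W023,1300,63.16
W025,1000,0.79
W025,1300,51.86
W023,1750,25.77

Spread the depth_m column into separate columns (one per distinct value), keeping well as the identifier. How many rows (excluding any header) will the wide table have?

6

6 distinct well values → 6 rows.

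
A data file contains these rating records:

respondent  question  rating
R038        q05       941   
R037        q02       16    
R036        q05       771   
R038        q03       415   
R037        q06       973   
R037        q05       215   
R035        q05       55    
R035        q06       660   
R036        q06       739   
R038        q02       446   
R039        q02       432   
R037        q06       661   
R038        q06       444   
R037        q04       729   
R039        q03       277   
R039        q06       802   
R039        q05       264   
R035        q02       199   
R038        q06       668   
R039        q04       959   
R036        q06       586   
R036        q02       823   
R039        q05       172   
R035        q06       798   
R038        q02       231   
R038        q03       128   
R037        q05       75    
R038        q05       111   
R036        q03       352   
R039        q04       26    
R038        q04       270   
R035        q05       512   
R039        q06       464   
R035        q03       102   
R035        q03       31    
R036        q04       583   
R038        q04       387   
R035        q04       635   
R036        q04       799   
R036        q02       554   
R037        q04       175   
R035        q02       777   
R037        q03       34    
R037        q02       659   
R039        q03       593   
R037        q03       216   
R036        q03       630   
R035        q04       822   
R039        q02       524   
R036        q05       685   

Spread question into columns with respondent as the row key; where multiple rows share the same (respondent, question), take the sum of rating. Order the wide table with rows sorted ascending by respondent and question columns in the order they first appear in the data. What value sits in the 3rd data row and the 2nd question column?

With rows sorted ascending by respondent, row 3 is respondent=R037. question columns in first-appearance order: q05, q02, q03, q06, q04; column 2 is q02.
Long rows with respondent=R037, question=q02: 16 + 659 = 675.

675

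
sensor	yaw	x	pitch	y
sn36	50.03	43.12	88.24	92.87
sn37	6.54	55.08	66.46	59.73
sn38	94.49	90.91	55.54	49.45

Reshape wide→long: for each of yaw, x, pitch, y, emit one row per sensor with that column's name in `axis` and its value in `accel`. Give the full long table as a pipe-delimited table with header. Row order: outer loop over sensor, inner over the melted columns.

Each (sensor, column) pair becomes one row: 3 × 4 = 12 rows.
For example, (sn36, yaw) → accel=50.03.

| sensor | axis | accel |
| sn36 | yaw | 50.03 |
| sn36 | x | 43.12 |
| sn36 | pitch | 88.24 |
| sn36 | y | 92.87 |
| sn37 | yaw | 6.54 |
| sn37 | x | 55.08 |
| sn37 | pitch | 66.46 |
| sn37 | y | 59.73 |
| sn38 | yaw | 94.49 |
| sn38 | x | 90.91 |
| sn38 | pitch | 55.54 |
| sn38 | y | 49.45 |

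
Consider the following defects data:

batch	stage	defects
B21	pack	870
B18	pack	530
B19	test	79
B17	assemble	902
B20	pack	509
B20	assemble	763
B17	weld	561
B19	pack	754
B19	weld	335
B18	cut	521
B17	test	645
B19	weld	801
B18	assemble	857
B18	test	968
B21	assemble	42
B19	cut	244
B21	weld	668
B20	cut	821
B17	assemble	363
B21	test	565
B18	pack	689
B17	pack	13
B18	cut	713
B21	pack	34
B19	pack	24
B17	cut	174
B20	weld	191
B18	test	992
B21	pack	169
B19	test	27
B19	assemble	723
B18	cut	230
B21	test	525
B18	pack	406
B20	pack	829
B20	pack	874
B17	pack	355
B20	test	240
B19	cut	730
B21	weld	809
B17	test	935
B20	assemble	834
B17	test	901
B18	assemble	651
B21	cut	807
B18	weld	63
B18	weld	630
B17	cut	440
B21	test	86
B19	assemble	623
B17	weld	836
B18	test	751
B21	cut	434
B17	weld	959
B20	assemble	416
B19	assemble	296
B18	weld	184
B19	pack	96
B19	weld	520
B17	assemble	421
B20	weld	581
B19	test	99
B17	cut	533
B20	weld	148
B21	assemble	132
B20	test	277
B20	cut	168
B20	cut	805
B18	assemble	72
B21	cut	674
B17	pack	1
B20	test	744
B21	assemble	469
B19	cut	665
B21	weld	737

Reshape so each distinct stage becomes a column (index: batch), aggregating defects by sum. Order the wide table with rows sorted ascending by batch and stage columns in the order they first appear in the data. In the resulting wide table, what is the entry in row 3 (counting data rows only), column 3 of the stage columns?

With rows sorted ascending by batch, row 3 is batch=B19. stage columns in first-appearance order: pack, test, assemble, weld, cut; column 3 is assemble.
Long rows with batch=B19, stage=assemble: 723 + 623 + 296 = 1642.

1642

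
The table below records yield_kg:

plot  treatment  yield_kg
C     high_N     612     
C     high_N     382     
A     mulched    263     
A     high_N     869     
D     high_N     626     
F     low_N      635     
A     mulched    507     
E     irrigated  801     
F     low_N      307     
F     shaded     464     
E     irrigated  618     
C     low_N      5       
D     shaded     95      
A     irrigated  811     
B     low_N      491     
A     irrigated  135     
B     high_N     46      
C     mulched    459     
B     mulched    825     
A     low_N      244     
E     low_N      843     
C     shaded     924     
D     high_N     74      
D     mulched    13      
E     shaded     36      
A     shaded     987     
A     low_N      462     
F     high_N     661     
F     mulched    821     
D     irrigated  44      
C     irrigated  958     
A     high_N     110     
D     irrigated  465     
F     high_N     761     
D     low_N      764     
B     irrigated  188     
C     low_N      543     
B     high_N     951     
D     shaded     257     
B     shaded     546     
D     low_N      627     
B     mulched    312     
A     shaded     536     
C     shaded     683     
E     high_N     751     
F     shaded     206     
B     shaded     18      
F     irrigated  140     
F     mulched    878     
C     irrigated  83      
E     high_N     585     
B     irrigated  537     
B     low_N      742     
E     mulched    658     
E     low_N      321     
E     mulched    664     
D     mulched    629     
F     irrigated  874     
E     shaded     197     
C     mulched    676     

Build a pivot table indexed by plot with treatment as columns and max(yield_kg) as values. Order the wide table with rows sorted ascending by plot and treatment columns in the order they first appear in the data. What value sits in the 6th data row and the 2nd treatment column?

With rows sorted ascending by plot, row 6 is plot=F. treatment columns in first-appearance order: high_N, mulched, low_N, irrigated, shaded; column 2 is mulched.
Long rows with plot=F, treatment=mulched: max(821, 878) = 878.

878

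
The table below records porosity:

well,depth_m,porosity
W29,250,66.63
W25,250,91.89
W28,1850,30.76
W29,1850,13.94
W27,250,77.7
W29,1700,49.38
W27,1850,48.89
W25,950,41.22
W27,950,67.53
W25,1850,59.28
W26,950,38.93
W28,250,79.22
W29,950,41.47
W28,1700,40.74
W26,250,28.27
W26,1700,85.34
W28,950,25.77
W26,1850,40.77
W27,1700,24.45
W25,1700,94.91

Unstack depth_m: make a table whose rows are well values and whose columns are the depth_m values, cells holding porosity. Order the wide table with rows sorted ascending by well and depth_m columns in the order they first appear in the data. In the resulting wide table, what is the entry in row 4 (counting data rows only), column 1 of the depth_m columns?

79.22

With rows sorted ascending by well, row 4 is well=W28. depth_m columns in first-appearance order: 250, 1850, 1700, 950; column 1 is 250.
Long rows with well=W28, depth_m=250: porosity = 79.22.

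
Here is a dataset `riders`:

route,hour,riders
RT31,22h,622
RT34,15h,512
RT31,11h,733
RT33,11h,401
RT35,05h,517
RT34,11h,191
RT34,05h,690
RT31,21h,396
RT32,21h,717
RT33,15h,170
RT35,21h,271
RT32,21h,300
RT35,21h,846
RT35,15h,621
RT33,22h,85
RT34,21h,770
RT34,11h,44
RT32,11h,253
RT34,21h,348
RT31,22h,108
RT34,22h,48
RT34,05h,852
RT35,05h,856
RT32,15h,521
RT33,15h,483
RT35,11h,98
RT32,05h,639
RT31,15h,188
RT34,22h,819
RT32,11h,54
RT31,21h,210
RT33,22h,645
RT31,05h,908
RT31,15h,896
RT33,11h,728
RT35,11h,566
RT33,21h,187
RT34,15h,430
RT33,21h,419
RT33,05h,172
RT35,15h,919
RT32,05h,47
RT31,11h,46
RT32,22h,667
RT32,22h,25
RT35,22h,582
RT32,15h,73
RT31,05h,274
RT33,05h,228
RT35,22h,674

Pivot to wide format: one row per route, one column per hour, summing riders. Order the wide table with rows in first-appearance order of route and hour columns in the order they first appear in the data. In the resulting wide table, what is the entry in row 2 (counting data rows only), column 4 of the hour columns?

1542

With rows in first-appearance order of route, row 2 is route=RT34. hour columns in first-appearance order: 22h, 15h, 11h, 05h, 21h; column 4 is 05h.
Long rows with route=RT34, hour=05h: 690 + 852 = 1542.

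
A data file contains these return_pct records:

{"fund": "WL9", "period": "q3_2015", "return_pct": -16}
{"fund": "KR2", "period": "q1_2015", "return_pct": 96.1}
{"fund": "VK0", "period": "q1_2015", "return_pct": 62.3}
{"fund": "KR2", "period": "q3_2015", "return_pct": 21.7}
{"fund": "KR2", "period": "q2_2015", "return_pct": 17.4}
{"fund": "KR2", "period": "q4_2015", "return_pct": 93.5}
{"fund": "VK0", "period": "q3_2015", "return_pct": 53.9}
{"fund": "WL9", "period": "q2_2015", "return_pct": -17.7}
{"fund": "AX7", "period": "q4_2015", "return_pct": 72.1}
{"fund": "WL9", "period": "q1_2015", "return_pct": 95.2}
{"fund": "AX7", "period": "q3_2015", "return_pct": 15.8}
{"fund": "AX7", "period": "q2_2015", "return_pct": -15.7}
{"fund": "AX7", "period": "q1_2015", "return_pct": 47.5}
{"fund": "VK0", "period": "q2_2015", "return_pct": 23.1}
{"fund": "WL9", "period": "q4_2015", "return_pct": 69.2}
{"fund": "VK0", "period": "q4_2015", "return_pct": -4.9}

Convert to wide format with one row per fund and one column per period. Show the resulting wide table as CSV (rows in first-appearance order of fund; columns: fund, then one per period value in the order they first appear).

Columns: fund plus the 4 distinct period values (q3_2015, q1_2015, q2_2015, q4_2015).
For example, row WL9 column q3_2015 takes return_pct=-16 from the long row (WL9, q3_2015).

fund,q3_2015,q1_2015,q2_2015,q4_2015
WL9,-16,95.2,-17.7,69.2
KR2,21.7,96.1,17.4,93.5
VK0,53.9,62.3,23.1,-4.9
AX7,15.8,47.5,-15.7,72.1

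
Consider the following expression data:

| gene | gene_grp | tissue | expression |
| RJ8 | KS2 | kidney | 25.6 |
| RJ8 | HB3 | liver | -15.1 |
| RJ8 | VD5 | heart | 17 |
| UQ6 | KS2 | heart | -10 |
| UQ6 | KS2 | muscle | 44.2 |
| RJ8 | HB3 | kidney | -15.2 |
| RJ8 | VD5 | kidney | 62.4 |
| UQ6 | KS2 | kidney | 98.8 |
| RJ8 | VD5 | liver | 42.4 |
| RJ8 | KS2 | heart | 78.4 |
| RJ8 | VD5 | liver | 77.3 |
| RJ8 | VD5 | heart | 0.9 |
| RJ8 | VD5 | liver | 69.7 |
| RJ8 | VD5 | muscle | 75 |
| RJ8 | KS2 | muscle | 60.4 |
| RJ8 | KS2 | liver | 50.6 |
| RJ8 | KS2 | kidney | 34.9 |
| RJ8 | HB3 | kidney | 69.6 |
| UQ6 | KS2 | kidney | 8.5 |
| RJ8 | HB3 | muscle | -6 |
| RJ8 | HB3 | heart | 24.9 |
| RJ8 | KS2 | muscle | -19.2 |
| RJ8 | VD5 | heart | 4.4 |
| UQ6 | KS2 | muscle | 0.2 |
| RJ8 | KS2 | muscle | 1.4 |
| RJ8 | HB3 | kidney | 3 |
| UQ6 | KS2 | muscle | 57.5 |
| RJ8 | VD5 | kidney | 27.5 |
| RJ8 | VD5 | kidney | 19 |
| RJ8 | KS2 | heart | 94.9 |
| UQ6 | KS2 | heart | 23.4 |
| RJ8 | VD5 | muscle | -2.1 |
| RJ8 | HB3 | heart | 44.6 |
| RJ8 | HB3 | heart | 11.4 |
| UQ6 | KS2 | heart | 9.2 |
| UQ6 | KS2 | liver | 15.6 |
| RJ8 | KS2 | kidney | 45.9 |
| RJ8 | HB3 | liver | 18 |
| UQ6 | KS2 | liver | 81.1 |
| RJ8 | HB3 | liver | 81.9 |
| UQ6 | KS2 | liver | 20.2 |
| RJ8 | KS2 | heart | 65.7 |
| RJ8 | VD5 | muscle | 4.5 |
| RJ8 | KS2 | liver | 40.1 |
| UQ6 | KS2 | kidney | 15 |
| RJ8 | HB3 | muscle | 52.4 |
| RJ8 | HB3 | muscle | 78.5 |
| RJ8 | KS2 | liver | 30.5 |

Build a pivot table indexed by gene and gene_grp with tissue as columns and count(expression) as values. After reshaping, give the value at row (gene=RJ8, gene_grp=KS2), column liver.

3

Rows with gene=RJ8, gene_grp=KS2 and tissue=liver: expression values are 50.6, 40.1, 30.5.
3 rows match — count = 3.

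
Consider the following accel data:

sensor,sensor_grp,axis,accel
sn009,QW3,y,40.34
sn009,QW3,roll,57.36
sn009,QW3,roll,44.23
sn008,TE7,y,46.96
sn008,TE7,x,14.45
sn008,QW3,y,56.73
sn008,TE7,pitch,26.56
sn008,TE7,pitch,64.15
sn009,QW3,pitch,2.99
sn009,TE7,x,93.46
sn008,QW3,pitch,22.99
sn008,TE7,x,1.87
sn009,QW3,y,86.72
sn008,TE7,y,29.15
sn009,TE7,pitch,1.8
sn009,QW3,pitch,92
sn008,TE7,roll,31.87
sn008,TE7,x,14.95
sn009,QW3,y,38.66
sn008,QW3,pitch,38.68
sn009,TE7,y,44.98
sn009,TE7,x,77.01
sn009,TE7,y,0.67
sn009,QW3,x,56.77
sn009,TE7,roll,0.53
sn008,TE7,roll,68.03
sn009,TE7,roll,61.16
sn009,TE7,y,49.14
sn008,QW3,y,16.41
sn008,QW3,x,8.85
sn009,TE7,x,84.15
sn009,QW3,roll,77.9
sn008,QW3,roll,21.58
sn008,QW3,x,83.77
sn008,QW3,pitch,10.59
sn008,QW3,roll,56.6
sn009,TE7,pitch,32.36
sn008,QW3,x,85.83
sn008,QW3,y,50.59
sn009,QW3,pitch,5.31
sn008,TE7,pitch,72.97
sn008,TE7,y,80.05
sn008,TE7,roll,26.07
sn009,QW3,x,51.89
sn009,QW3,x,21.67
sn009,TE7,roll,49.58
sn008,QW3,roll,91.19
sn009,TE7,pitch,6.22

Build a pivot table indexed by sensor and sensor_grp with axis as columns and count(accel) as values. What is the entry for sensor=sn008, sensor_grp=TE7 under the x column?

3

Rows with sensor=sn008, sensor_grp=TE7 and axis=x: accel values are 14.45, 1.87, 14.95.
3 rows match — count = 3.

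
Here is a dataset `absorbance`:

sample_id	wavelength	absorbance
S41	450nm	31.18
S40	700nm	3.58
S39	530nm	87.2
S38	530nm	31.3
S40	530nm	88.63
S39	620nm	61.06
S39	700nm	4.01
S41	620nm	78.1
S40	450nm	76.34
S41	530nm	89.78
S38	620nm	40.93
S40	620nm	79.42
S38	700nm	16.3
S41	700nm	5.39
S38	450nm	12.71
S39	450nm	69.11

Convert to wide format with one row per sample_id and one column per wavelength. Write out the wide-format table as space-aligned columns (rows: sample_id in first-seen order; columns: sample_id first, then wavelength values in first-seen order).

sample_id  450nm  700nm  530nm  620nm
S41        31.18  5.39   89.78  78.1 
S40        76.34  3.58   88.63  79.42
S39        69.11  4.01   87.2   61.06
S38        12.71  16.3   31.3   40.93

Columns: sample_id plus the 4 distinct wavelength values (450nm, 700nm, 530nm, 620nm).
For example, row S41 column 450nm takes absorbance=31.18 from the long row (S41, 450nm).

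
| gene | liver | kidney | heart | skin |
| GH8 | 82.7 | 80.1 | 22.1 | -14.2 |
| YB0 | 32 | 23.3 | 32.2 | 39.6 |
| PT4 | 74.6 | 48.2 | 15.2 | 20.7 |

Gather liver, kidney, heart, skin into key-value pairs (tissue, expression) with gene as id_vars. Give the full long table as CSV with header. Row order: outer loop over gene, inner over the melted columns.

Each (gene, column) pair becomes one row: 3 × 4 = 12 rows.
For example, (GH8, liver) → expression=82.7.

gene,tissue,expression
GH8,liver,82.7
GH8,kidney,80.1
GH8,heart,22.1
GH8,skin,-14.2
YB0,liver,32
YB0,kidney,23.3
YB0,heart,32.2
YB0,skin,39.6
PT4,liver,74.6
PT4,kidney,48.2
PT4,heart,15.2
PT4,skin,20.7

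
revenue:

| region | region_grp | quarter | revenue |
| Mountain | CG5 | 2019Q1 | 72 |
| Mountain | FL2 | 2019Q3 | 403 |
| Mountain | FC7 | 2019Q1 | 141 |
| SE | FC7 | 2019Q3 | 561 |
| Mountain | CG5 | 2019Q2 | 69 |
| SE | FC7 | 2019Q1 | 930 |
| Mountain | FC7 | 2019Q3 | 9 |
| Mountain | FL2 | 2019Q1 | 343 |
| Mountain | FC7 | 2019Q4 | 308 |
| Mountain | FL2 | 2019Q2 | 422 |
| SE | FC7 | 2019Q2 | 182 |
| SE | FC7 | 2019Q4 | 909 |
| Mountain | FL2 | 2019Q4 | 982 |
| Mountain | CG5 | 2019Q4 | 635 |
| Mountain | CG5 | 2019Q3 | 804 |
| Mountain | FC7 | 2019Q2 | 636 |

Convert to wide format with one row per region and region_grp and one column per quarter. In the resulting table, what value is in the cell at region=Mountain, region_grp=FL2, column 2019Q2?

422

Wide layout: rows indexed by region and region_grp, columns are the 4 distinct quarter values (2019Q1, 2019Q3, 2019Q2, 2019Q4).
Cell (region=Mountain, region_grp=FL2, quarter=2019Q2) draws from the long row where region=Mountain, region_grp=FL2 and quarter=2019Q2, which has revenue=422.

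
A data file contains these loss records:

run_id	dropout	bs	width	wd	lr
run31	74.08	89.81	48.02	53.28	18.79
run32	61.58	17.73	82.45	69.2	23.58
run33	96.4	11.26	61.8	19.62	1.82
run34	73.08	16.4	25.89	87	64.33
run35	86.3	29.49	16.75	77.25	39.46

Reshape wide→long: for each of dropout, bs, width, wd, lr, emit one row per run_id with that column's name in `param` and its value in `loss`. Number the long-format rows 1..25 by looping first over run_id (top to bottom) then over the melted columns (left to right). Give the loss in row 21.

86.3

25 rows total (5 × 5). Row 21: index ⌊(21-1)/5⌋ = 4 into run_id → run35; (21-1) mod 5 = 0 into the melted columns → dropout.
So row 21 is (run35, dropout, 86.3); loss = 86.3.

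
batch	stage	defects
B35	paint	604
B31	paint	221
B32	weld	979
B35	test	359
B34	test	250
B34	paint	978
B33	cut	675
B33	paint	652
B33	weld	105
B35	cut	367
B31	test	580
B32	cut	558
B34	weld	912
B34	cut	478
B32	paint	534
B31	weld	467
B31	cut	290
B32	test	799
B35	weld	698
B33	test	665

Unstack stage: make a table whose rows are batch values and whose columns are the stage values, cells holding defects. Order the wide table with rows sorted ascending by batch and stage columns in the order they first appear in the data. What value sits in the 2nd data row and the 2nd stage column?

With rows sorted ascending by batch, row 2 is batch=B32. stage columns in first-appearance order: paint, weld, test, cut; column 2 is weld.
Long rows with batch=B32, stage=weld: defects = 979.

979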